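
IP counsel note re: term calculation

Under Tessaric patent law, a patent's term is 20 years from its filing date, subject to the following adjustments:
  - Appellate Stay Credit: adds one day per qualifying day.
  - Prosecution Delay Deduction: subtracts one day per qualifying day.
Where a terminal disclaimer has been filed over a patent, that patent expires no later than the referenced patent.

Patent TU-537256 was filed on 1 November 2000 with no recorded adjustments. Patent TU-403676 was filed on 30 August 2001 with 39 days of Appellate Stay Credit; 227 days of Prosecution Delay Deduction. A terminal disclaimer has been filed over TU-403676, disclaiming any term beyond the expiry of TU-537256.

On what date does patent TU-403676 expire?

Natural term of TU-403676:
  Base: filing + 20 years → 30 August 2021.
  Appellate Stay Credit: +39 days → 8 October 2021.
  Prosecution Delay Deduction: −227 days → 23 February 2021.
Expiry of referenced patent TU-537256:
  Base: filing + 20 years → 1 November 2020.
Terminal disclaimer: TU-403676 expires on the earlier of 23 February 2021 and 1 November 2020.

2020-11-01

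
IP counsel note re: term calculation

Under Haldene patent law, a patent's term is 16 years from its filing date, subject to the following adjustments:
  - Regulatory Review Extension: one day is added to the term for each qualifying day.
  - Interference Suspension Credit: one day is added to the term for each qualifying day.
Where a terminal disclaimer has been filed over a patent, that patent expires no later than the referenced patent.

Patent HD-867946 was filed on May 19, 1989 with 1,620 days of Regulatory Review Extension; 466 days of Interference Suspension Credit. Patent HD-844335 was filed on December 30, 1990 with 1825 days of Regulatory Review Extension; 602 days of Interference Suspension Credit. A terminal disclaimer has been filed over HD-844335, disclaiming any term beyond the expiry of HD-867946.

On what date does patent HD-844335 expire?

February 3, 2011

Natural term of HD-844335:
  Base: filing + 16 years → 30 December 2006.
  Regulatory Review Extension: +1825 days → 29 December 2011.
  Interference Suspension Credit: +602 days → 22 August 2013.
Expiry of referenced patent HD-867946:
  Base: filing + 16 years → 19 May 2005.
  Regulatory Review Extension: +1620 days → 25 October 2009.
  Interference Suspension Credit: +466 days → 3 February 2011.
Terminal disclaimer: HD-844335 expires on the earlier of 22 August 2013 and 3 February 2011.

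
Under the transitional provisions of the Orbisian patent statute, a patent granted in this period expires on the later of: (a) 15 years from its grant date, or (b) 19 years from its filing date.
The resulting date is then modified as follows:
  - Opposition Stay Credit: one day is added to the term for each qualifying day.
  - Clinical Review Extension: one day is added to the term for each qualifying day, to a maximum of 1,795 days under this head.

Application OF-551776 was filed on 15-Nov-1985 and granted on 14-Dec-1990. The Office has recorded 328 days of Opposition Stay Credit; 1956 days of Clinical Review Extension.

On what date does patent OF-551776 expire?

(a) grant + 15 years → 14 December 2005.
(b) filing + 19 years → 15 November 2004.
Later of the two: 14 December 2005.
Opposition Stay Credit: +328 days → 7 November 2006.
Clinical Review Extension: 1956 days claimed exceeds the 1795-day cap, so +1795 days → 7 October 2011.

2011-10-07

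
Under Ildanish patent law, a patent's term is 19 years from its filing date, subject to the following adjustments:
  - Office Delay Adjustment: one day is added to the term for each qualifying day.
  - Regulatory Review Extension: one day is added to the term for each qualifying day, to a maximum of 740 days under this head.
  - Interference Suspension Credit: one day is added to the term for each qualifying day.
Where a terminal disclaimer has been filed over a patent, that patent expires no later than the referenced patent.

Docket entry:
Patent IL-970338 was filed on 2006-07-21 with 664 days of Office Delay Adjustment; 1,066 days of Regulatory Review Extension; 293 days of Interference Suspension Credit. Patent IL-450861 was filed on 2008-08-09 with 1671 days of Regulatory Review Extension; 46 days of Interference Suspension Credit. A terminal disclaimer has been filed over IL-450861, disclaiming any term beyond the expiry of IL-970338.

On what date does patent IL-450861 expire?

Natural term of IL-450861:
  Base: filing + 19 years → 9 August 2027.
  Regulatory Review Extension: 1671 days claimed exceeds the 740-day cap, so +740 days → 18 August 2029.
  Interference Suspension Credit: +46 days → 3 October 2029.
Expiry of referenced patent IL-970338:
  Base: filing + 19 years → 21 July 2025.
  Office Delay Adjustment: +664 days → 16 May 2027.
  Regulatory Review Extension: 1066 days claimed exceeds the 740-day cap, so +740 days → 25 May 2029.
  Interference Suspension Credit: +293 days → 14 March 2030.
Terminal disclaimer: IL-450861 expires on the earlier of 3 October 2029 and 14 March 2030.

October 3, 2029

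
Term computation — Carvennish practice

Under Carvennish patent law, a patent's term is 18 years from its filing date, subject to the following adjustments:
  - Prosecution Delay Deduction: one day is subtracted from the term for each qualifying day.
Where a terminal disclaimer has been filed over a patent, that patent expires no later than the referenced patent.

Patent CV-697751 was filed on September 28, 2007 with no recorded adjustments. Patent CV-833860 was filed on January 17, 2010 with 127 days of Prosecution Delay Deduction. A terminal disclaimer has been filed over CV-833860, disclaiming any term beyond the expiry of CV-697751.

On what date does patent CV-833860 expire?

Natural term of CV-833860:
  Base: filing + 18 years → 17 January 2028.
  Prosecution Delay Deduction: −127 days → 12 September 2027.
Expiry of referenced patent CV-697751:
  Base: filing + 18 years → 28 September 2025.
Terminal disclaimer: CV-833860 expires on the earlier of 12 September 2027 and 28 September 2025.

September 28, 2025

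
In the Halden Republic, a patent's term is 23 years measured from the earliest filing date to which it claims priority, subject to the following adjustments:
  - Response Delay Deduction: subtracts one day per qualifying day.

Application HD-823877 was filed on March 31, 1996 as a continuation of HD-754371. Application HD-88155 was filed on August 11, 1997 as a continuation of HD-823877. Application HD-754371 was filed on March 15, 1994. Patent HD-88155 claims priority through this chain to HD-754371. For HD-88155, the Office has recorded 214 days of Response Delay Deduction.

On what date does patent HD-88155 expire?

Earliest priority filing: 15 March 1994.
Base term: 15 March 1994 + 23 years → 15 March 2017.
Response Delay Deduction: −214 days → 13 August 2016.

August 13, 2016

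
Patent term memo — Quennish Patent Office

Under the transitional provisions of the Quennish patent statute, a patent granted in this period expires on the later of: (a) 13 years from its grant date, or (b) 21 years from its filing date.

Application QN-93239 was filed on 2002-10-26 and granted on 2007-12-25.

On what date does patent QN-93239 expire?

October 26, 2023

(a) grant + 13 years → 25 December 2020.
(b) filing + 21 years → 26 October 2023.
Later of the two: 26 October 2023.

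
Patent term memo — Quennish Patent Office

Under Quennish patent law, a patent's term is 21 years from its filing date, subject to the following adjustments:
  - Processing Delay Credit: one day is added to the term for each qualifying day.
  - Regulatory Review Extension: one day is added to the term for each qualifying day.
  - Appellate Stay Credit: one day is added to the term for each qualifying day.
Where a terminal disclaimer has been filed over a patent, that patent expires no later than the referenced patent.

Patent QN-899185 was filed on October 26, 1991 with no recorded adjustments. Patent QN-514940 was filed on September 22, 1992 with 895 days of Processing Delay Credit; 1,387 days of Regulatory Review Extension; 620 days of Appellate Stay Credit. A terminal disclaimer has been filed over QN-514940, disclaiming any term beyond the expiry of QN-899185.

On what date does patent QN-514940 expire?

Natural term of QN-514940:
  Base: filing + 21 years → 22 September 2013.
  Processing Delay Credit: +895 days → 5 March 2016.
  Regulatory Review Extension: +1387 days → 22 December 2019.
  Appellate Stay Credit: +620 days → 2 September 2021.
Expiry of referenced patent QN-899185:
  Base: filing + 21 years → 26 October 2012.
Terminal disclaimer: QN-514940 expires on the earlier of 2 September 2021 and 26 October 2012.

October 26, 2012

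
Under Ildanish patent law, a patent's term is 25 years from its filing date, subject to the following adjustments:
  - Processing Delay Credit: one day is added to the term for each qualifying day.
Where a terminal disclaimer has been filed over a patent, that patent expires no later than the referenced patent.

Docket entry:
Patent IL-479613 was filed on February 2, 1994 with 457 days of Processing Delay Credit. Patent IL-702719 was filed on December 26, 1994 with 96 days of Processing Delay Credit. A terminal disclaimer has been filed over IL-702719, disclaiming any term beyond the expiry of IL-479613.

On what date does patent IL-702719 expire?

2020-03-31

Natural term of IL-702719:
  Base: filing + 25 years → 26 December 2019.
  Processing Delay Credit: +96 days → 31 March 2020.
Expiry of referenced patent IL-479613:
  Base: filing + 25 years → 2 February 2019.
  Processing Delay Credit: +457 days → 4 May 2020.
Terminal disclaimer: IL-702719 expires on the earlier of 31 March 2020 and 4 May 2020.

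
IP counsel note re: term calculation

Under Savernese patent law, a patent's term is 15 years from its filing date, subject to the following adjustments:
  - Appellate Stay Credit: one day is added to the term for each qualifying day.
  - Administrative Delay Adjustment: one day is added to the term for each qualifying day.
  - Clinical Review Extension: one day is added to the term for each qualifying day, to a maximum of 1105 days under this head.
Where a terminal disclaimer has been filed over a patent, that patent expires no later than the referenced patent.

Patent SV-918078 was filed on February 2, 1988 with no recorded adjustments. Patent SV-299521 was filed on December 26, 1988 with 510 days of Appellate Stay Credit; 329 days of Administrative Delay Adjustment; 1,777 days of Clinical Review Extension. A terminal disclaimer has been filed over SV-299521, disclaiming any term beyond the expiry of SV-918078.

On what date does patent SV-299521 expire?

Natural term of SV-299521:
  Base: filing + 15 years → 26 December 2003.
  Appellate Stay Credit: +510 days → 19 May 2005.
  Administrative Delay Adjustment: +329 days → 13 April 2006.
  Clinical Review Extension: 1777 days claimed exceeds the 1105-day cap, so +1105 days → 22 April 2009.
Expiry of referenced patent SV-918078:
  Base: filing + 15 years → 2 February 2003.
Terminal disclaimer: SV-299521 expires on the earlier of 22 April 2009 and 2 February 2003.

2003-02-02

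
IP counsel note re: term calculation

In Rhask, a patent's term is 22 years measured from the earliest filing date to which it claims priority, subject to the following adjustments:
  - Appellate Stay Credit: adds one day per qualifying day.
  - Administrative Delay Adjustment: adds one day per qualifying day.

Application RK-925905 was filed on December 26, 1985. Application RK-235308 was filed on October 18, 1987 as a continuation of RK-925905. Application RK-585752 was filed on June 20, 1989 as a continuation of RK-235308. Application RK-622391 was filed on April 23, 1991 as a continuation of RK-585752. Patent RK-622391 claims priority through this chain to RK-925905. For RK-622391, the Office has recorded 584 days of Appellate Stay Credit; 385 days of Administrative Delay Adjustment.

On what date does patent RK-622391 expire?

Earliest priority filing: 26 December 1985.
Base term: 26 December 1985 + 22 years → 26 December 2007.
Appellate Stay Credit: +584 days → 1 August 2009.
Administrative Delay Adjustment: +385 days → 21 August 2010.

2010-08-21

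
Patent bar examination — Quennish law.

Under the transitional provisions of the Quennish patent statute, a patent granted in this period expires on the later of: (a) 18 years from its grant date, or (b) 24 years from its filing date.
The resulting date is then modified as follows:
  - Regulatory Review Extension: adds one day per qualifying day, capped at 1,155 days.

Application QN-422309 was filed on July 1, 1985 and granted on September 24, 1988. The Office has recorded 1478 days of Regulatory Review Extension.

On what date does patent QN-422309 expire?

(a) grant + 18 years → 24 September 2006.
(b) filing + 24 years → 1 July 2009.
Later of the two: 1 July 2009.
Regulatory Review Extension: 1478 days claimed exceeds the 1155-day cap, so +1155 days → 29 August 2012.

2012-08-29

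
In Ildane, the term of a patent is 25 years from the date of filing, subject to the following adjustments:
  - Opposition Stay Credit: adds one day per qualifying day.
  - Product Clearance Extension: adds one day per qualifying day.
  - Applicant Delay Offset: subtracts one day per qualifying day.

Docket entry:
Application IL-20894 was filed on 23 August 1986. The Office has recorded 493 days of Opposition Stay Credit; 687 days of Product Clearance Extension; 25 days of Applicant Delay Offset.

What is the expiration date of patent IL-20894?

2014-10-21

Base term: filing date + 25 years → 23 August 2011.
Opposition Stay Credit: +493 days → 28 December 2012.
Product Clearance Extension: +687 days → 15 November 2014.
Applicant Delay Offset: −25 days → 21 October 2014.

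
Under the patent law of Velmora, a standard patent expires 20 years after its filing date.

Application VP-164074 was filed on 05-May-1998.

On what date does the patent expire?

Filing date + 20 years → 5 May 2018.

2018-05-05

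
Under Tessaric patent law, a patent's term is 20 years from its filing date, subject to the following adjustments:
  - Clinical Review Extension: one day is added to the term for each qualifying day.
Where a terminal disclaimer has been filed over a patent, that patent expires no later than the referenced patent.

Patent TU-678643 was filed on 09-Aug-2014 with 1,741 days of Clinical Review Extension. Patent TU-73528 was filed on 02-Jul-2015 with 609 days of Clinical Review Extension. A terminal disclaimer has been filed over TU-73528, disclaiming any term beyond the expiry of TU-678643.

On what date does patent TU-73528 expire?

Natural term of TU-73528:
  Base: filing + 20 years → 2 July 2035.
  Clinical Review Extension: +609 days → 2 March 2037.
Expiry of referenced patent TU-678643:
  Base: filing + 20 years → 9 August 2034.
  Clinical Review Extension: +1741 days → 16 May 2039.
Terminal disclaimer: TU-73528 expires on the earlier of 2 March 2037 and 16 May 2039.

March 2, 2037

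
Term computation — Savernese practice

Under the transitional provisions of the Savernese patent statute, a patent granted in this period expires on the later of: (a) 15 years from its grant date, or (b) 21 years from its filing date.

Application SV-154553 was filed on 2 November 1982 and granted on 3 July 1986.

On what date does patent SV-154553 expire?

2003-11-02

(a) grant + 15 years → 3 July 2001.
(b) filing + 21 years → 2 November 2003.
Later of the two: 2 November 2003.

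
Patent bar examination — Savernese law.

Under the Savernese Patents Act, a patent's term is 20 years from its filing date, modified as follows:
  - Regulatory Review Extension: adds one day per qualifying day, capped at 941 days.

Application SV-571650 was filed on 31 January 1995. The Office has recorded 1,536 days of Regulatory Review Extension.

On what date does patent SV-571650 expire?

2017-08-29

Base term: filing date + 20 years → 31 January 2015.
Regulatory Review Extension: 1536 days claimed exceeds the 941-day cap, so +941 days → 29 August 2017.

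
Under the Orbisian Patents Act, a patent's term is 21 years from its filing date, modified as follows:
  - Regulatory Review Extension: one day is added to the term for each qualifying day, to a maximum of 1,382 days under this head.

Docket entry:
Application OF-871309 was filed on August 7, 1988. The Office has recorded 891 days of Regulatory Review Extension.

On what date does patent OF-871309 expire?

2012-01-15

Base term: filing date + 21 years → 7 August 2009.
Regulatory Review Extension: 891 days (within the 1382-day cap) → +891 days → 15 January 2012.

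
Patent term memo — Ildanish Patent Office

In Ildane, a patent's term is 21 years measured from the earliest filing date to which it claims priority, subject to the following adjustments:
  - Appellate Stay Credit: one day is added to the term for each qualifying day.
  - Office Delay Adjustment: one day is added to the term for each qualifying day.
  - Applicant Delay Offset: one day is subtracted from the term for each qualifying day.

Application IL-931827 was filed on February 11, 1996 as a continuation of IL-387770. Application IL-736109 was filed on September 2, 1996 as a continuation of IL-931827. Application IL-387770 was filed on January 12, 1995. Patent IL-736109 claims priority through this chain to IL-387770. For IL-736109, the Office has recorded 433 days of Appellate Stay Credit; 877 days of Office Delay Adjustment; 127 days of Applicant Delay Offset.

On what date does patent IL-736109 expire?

Earliest priority filing: 12 January 1995.
Base term: 12 January 1995 + 21 years → 12 January 2016.
Appellate Stay Credit: +433 days → 20 March 2017.
Office Delay Adjustment: +877 days → 14 August 2019.
Applicant Delay Offset: −127 days → 9 April 2019.

April 9, 2019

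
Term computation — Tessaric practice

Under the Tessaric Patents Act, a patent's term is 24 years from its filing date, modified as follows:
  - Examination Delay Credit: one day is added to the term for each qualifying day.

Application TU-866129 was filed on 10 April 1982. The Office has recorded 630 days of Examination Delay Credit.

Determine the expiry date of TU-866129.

Base term: filing date + 24 years → 10 April 2006.
Examination Delay Credit: +630 days → 31 December 2007.

December 31, 2007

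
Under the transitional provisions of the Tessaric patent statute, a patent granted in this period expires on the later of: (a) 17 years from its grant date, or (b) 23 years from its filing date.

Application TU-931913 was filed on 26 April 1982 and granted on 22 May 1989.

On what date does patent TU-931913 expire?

(a) grant + 17 years → 22 May 2006.
(b) filing + 23 years → 26 April 2005.
Later of the two: 22 May 2006.

2006-05-22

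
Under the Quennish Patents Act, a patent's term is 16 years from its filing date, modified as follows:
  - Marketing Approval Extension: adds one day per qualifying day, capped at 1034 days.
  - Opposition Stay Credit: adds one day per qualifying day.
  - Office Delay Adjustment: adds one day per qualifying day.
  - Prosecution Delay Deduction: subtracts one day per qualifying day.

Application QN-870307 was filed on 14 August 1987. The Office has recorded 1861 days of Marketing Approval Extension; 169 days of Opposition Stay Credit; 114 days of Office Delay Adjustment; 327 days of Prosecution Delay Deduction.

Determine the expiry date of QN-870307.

April 30, 2006

Base term: filing date + 16 years → 14 August 2003.
Marketing Approval Extension: 1861 days claimed exceeds the 1034-day cap, so +1034 days → 13 June 2006.
Opposition Stay Credit: +169 days → 29 November 2006.
Office Delay Adjustment: +114 days → 23 March 2007.
Prosecution Delay Deduction: −327 days → 30 April 2006.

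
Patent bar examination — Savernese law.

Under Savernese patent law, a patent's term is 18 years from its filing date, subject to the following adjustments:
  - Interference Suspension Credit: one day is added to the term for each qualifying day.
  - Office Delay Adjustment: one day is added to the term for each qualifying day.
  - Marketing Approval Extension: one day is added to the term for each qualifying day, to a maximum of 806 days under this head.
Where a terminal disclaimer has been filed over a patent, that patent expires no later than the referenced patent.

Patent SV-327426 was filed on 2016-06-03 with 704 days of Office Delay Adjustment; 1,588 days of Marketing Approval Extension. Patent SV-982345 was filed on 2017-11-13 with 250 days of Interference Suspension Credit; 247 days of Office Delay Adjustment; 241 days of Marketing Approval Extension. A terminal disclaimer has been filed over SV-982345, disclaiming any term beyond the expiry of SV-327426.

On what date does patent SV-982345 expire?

2037-11-20

Natural term of SV-982345:
  Base: filing + 18 years → 13 November 2035.
  Interference Suspension Credit: +250 days → 20 July 2036.
  Office Delay Adjustment: +247 days → 24 March 2037.
  Marketing Approval Extension: 241 days (within the 806-day cap) → +241 days → 20 November 2037.
Expiry of referenced patent SV-327426:
  Base: filing + 18 years → 3 June 2034.
  Office Delay Adjustment: +704 days → 7 May 2036.
  Marketing Approval Extension: 1588 days claimed exceeds the 806-day cap, so +806 days → 22 July 2038.
Terminal disclaimer: SV-982345 expires on the earlier of 20 November 2037 and 22 July 2038.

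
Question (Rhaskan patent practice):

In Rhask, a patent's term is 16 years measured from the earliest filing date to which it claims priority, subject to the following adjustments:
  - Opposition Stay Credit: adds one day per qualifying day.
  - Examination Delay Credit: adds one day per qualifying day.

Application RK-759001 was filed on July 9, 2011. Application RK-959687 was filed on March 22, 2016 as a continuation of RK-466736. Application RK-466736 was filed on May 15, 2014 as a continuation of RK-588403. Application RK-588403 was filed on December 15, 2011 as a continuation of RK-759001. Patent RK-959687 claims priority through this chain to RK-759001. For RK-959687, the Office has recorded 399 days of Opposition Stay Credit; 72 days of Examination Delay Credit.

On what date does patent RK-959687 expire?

2028-10-22

Earliest priority filing: 9 July 2011.
Base term: 9 July 2011 + 16 years → 9 July 2027.
Opposition Stay Credit: +399 days → 11 August 2028.
Examination Delay Credit: +72 days → 22 October 2028.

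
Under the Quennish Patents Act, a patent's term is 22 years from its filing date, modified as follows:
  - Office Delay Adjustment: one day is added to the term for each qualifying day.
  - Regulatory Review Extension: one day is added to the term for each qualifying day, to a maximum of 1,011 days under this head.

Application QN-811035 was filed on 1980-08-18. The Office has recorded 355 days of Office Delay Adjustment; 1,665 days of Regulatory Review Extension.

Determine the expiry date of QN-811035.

Base term: filing date + 22 years → 18 August 2002.
Office Delay Adjustment: +355 days → 8 August 2003.
Regulatory Review Extension: 1665 days claimed exceeds the 1011-day cap, so +1011 days → 15 May 2006.

2006-05-15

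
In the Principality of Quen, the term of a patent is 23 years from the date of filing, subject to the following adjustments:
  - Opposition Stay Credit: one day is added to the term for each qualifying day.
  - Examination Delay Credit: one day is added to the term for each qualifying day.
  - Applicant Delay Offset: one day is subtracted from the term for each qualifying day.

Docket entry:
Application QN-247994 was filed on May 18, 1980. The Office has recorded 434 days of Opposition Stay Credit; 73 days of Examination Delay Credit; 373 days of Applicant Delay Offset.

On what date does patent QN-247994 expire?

2003-09-29

Base term: filing date + 23 years → 18 May 2003.
Opposition Stay Credit: +434 days → 25 July 2004.
Examination Delay Credit: +73 days → 6 October 2004.
Applicant Delay Offset: −373 days → 29 September 2003.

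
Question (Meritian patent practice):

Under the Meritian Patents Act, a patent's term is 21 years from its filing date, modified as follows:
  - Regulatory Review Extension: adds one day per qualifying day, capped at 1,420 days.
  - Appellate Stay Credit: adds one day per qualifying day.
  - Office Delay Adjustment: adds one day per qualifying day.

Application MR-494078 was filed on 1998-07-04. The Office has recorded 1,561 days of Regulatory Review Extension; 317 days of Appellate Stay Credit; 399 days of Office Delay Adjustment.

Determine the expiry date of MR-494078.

May 9, 2025

Base term: filing date + 21 years → 4 July 2019.
Regulatory Review Extension: 1561 days claimed exceeds the 1420-day cap, so +1420 days → 24 May 2023.
Appellate Stay Credit: +317 days → 5 April 2024.
Office Delay Adjustment: +399 days → 9 May 2025.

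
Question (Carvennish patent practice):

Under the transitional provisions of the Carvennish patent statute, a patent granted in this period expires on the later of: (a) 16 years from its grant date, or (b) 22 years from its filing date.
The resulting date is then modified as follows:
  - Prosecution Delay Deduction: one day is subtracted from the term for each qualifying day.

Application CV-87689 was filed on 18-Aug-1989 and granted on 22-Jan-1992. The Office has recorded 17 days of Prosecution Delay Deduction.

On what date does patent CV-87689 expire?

(a) grant + 16 years → 22 January 2008.
(b) filing + 22 years → 18 August 2011.
Later of the two: 18 August 2011.
Prosecution Delay Deduction: −17 days → 1 August 2011.

August 1, 2011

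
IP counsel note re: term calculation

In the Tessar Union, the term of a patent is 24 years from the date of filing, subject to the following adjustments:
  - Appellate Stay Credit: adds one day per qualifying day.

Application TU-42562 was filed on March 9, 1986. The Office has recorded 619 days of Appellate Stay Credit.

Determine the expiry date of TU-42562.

Base term: filing date + 24 years → 9 March 2010.
Appellate Stay Credit: +619 days → 18 November 2011.

November 18, 2011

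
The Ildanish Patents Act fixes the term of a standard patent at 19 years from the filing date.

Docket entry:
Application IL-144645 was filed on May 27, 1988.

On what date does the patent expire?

Filing date + 19 years → 27 May 2007.

May 27, 2007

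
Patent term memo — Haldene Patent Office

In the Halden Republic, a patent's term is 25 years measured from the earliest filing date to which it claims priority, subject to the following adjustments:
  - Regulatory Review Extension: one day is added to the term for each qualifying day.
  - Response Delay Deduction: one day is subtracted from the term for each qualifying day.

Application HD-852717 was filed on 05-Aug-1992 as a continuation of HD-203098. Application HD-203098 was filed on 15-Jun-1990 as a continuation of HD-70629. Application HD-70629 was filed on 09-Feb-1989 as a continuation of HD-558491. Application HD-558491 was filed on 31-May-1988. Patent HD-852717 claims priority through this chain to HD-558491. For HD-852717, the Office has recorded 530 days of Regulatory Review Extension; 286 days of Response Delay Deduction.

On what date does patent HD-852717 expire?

2014-01-30

Earliest priority filing: 31 May 1988.
Base term: 31 May 1988 + 25 years → 31 May 2013.
Regulatory Review Extension: +530 days → 12 November 2014.
Response Delay Deduction: −286 days → 30 January 2014.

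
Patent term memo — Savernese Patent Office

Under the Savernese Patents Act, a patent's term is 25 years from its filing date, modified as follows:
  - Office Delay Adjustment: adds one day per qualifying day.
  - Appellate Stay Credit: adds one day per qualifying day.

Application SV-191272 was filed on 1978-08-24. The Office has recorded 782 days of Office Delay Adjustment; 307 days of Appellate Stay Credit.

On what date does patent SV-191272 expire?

August 17, 2006

Base term: filing date + 25 years → 24 August 2003.
Office Delay Adjustment: +782 days → 14 October 2005.
Appellate Stay Credit: +307 days → 17 August 2006.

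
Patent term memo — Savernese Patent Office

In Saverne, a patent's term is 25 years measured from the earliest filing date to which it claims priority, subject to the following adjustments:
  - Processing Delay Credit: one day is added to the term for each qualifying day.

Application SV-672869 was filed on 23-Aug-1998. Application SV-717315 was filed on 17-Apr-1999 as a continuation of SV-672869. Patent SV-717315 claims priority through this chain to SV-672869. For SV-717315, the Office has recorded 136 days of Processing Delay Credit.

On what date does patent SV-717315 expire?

2024-01-06

Earliest priority filing: 23 August 1998.
Base term: 23 August 1998 + 25 years → 23 August 2023.
Processing Delay Credit: +136 days → 6 January 2024.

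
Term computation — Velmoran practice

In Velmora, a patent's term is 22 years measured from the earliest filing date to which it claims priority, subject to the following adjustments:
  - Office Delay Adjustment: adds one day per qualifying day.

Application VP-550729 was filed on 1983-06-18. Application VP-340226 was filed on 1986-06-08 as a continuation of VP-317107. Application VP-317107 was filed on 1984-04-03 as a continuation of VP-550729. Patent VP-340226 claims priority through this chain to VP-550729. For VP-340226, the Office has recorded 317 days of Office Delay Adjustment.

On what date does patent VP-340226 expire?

2006-05-01

Earliest priority filing: 18 June 1983.
Base term: 18 June 1983 + 22 years → 18 June 2005.
Office Delay Adjustment: +317 days → 1 May 2006.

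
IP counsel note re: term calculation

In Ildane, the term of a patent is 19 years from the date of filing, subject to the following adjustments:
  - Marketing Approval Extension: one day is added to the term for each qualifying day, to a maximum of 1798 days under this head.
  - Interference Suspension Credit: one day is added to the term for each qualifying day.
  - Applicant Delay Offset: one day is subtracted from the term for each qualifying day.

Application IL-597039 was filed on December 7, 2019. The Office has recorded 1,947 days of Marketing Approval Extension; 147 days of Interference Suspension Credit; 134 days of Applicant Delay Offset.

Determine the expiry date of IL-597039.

Base term: filing date + 19 years → 7 December 2038.
Marketing Approval Extension: 1947 days claimed exceeds the 1798-day cap, so +1798 days → 9 November 2043.
Interference Suspension Credit: +147 days → 4 April 2044.
Applicant Delay Offset: −134 days → 22 November 2043.

November 22, 2043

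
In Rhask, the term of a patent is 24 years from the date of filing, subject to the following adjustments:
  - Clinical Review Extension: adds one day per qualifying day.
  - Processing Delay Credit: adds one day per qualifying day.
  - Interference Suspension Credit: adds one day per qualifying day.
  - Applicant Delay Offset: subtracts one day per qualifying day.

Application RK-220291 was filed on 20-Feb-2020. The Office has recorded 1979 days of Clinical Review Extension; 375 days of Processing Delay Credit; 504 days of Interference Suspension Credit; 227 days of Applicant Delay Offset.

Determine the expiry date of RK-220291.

Base term: filing date + 24 years → 20 February 2044.
Clinical Review Extension: +1979 days → 22 July 2049.
Processing Delay Credit: +375 days → 1 August 2050.
Interference Suspension Credit: +504 days → 18 December 2051.
Applicant Delay Offset: −227 days → 5 May 2051.

May 5, 2051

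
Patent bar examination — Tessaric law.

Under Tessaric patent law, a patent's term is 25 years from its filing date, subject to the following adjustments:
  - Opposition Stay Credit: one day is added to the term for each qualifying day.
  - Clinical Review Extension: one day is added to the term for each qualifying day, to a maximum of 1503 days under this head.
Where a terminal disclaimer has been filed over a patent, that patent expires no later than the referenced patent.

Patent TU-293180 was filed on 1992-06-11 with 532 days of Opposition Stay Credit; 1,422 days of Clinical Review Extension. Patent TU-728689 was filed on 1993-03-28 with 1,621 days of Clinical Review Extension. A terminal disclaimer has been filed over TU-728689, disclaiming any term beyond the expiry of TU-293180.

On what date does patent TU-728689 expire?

Natural term of TU-728689:
  Base: filing + 25 years → 28 March 2018.
  Clinical Review Extension: 1621 days claimed exceeds the 1503-day cap, so +1503 days → 9 May 2022.
Expiry of referenced patent TU-293180:
  Base: filing + 25 years → 11 June 2017.
  Opposition Stay Credit: +532 days → 25 November 2018.
  Clinical Review Extension: 1422 days (within the 1503-day cap) → +1422 days → 17 October 2022.
Terminal disclaimer: TU-728689 expires on the earlier of 9 May 2022 and 17 October 2022.

May 9, 2022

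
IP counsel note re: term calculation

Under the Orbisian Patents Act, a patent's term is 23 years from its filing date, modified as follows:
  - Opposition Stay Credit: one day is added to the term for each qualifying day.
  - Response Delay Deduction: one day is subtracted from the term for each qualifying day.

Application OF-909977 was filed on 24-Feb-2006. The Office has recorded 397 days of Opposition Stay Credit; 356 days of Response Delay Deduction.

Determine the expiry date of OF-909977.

Base term: filing date + 23 years → 24 February 2029.
Opposition Stay Credit: +397 days → 28 March 2030.
Response Delay Deduction: −356 days → 6 April 2029.

April 6, 2029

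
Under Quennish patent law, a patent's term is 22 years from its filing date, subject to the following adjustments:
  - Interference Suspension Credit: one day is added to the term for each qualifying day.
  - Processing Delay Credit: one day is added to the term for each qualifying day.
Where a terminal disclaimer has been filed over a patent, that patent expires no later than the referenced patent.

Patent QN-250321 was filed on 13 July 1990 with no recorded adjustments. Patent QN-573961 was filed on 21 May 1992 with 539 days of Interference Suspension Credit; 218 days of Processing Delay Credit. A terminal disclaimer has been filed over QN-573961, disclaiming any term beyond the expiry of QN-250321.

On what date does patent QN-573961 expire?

Natural term of QN-573961:
  Base: filing + 22 years → 21 May 2014.
  Interference Suspension Credit: +539 days → 11 November 2015.
  Processing Delay Credit: +218 days → 16 June 2016.
Expiry of referenced patent QN-250321:
  Base: filing + 22 years → 13 July 2012.
Terminal disclaimer: QN-573961 expires on the earlier of 16 June 2016 and 13 July 2012.

July 13, 2012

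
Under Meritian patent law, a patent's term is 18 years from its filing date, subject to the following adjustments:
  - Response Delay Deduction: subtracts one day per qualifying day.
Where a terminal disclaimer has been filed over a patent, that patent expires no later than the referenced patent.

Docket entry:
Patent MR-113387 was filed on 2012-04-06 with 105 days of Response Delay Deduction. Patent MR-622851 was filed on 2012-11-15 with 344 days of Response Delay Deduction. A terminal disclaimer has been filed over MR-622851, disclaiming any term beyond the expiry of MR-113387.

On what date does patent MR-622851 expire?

December 6, 2029

Natural term of MR-622851:
  Base: filing + 18 years → 15 November 2030.
  Response Delay Deduction: −344 days → 6 December 2029.
Expiry of referenced patent MR-113387:
  Base: filing + 18 years → 6 April 2030.
  Response Delay Deduction: −105 days → 22 December 2029.
Terminal disclaimer: MR-622851 expires on the earlier of 6 December 2029 and 22 December 2029.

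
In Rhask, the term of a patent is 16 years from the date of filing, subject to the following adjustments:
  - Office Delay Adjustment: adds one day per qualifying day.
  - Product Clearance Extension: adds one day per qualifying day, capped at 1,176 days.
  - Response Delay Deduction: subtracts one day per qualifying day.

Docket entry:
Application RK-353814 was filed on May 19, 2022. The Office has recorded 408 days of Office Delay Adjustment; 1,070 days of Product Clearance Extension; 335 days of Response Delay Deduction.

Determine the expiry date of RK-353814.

Base term: filing date + 16 years → 19 May 2038.
Office Delay Adjustment: +408 days → 1 July 2039.
Product Clearance Extension: 1070 days (within the 1176-day cap) → +1070 days → 5 June 2042.
Response Delay Deduction: −335 days → 5 July 2041.

July 5, 2041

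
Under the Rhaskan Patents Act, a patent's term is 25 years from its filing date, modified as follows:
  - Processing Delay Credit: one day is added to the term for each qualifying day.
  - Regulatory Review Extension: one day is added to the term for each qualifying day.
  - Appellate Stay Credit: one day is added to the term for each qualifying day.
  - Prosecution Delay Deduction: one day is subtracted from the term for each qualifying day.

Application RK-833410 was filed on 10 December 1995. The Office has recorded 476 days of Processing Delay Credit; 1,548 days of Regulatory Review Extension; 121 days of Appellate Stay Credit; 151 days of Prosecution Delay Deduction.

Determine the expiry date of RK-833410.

2026-05-27

Base term: filing date + 25 years → 10 December 2020.
Processing Delay Credit: +476 days → 31 March 2022.
Regulatory Review Extension: +1548 days → 26 June 2026.
Appellate Stay Credit: +121 days → 25 October 2026.
Prosecution Delay Deduction: −151 days → 27 May 2026.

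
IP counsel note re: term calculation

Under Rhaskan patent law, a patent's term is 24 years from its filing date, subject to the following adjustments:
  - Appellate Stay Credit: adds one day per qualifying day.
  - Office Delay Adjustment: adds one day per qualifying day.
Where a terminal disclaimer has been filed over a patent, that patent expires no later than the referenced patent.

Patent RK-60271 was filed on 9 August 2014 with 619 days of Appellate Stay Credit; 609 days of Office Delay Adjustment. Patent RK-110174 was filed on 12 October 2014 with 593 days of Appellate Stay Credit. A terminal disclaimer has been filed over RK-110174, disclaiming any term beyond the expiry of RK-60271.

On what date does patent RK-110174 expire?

Natural term of RK-110174:
  Base: filing + 24 years → 12 October 2038.
  Appellate Stay Credit: +593 days → 27 May 2040.
Expiry of referenced patent RK-60271:
  Base: filing + 24 years → 9 August 2038.
  Appellate Stay Credit: +619 days → 19 April 2040.
  Office Delay Adjustment: +609 days → 19 December 2041.
Terminal disclaimer: RK-110174 expires on the earlier of 27 May 2040 and 19 December 2041.

May 27, 2040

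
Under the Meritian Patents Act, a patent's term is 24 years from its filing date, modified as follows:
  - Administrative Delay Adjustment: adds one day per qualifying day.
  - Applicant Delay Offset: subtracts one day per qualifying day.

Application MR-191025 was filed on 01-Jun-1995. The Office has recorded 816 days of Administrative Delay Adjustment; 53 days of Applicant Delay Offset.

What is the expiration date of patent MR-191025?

2021-07-03

Base term: filing date + 24 years → 1 June 2019.
Administrative Delay Adjustment: +816 days → 25 August 2021.
Applicant Delay Offset: −53 days → 3 July 2021.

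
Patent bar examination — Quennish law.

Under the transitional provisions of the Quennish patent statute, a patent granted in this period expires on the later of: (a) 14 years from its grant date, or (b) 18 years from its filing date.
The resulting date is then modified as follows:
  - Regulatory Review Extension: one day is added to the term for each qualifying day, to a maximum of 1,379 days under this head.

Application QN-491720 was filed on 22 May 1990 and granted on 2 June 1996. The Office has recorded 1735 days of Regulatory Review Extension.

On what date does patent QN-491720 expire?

(a) grant + 14 years → 2 June 2010.
(b) filing + 18 years → 22 May 2008.
Later of the two: 2 June 2010.
Regulatory Review Extension: 1735 days claimed exceeds the 1379-day cap, so +1379 days → 12 March 2014.

2014-03-12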